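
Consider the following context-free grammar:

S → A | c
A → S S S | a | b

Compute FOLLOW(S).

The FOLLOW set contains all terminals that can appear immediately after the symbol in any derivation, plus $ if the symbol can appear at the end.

We compute FOLLOW(S) using the standard algorithm.
FOLLOW(S) starts with {$}.
FIRST(A) = {a, b, c}
FIRST(S) = {a, b, c}
FOLLOW(A) = {$, a, b, c}
FOLLOW(S) = {$, a, b, c}
Therefore, FOLLOW(S) = {$, a, b, c}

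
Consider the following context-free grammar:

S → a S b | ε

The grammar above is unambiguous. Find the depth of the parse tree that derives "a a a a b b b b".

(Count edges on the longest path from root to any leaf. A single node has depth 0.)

5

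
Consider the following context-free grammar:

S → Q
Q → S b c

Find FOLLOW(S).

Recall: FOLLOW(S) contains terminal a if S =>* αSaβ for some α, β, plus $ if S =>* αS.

We compute FOLLOW(S) using the standard algorithm.
FOLLOW(S) starts with {$}.
FIRST(Q) = {}
FIRST(S) = {}
FOLLOW(Q) = {$, b}
FOLLOW(S) = {$, b}
Therefore, FOLLOW(S) = {$, b}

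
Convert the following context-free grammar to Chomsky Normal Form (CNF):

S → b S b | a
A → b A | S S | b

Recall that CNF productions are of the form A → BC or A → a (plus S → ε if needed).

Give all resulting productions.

TB → b; S → a; A → b; S → TB X0; X0 → S TB; A → TB A; A → S S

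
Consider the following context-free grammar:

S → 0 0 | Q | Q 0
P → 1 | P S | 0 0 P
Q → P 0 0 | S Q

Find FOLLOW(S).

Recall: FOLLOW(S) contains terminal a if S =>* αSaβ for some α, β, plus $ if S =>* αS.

We compute FOLLOW(S) using the standard algorithm.
FOLLOW(S) starts with {$}.
FIRST(P) = {0, 1}
FIRST(Q) = {0, 1}
FIRST(S) = {0, 1}
FOLLOW(P) = {0, 1}
FOLLOW(Q) = {$, 0, 1}
FOLLOW(S) = {$, 0, 1}
Therefore, FOLLOW(S) = {$, 0, 1}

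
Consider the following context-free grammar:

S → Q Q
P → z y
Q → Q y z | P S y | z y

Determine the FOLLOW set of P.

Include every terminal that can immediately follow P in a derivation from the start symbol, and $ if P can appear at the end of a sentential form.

We compute FOLLOW(P) using the standard algorithm.
FOLLOW(S) starts with {$}.
FIRST(P) = {z}
FIRST(Q) = {z}
FIRST(S) = {z}
FOLLOW(P) = {z}
FOLLOW(Q) = {$, y, z}
FOLLOW(S) = {$, y}
Therefore, FOLLOW(P) = {z}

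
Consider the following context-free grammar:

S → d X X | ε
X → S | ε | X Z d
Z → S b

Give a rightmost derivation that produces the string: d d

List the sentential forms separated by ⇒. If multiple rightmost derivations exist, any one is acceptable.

S ⇒ d X X ⇒ d X S ⇒ d X d X X ⇒ d X d X ⇒ d X d ⇒ d d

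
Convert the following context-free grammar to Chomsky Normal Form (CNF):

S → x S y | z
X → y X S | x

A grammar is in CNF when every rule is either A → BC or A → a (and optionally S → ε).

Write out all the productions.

TX → x; TY → y; S → z; X → x; S → TX X0; X0 → S TY; X → TY X1; X1 → X S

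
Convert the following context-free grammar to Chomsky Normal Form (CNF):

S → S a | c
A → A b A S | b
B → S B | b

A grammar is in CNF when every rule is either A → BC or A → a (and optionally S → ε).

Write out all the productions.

TA → a; S → c; TB → b; A → b; B → b; S → S TA; A → A X0; X0 → TB X1; X1 → A S; B → S B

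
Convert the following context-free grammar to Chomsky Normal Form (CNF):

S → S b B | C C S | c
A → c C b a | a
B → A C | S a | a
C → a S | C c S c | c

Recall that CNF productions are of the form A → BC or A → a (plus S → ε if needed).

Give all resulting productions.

TB → b; S → c; TC → c; TA → a; A → a; B → a; C → c; S → S X0; X0 → TB B; S → C X1; X1 → C S; A → TC X2; X2 → C X3; X3 → TB TA; B → A C; B → S TA; C → TA S; C → C X4; X4 → TC X5; X5 → S TC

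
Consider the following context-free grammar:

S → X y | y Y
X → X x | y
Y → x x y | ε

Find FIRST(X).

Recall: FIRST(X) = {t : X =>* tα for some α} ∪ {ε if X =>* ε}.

We compute FIRST(X) using the standard algorithm.
FIRST(S) = {y}
FIRST(X) = {y}
FIRST(Y) = {x, ε}
Therefore, FIRST(X) = {y}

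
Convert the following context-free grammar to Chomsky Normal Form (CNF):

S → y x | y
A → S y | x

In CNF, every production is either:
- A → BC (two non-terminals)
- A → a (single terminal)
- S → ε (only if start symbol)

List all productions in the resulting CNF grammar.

TY → y; TX → x; S → y; A → x; S → TY TX; A → S TY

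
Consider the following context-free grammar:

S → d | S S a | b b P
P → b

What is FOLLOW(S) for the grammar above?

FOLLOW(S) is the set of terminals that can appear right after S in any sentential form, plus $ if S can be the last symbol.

We compute FOLLOW(S) using the standard algorithm.
FOLLOW(S) starts with {$}.
FIRST(P) = {b}
FIRST(S) = {b, d}
FOLLOW(P) = {$, a, b, d}
FOLLOW(S) = {$, a, b, d}
Therefore, FOLLOW(S) = {$, a, b, d}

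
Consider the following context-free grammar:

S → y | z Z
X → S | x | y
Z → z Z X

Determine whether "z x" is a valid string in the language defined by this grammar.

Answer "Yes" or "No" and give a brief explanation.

No - no valid derivation exists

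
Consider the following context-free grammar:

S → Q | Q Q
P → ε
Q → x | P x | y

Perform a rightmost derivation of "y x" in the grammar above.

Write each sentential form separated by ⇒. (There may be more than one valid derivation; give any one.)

S ⇒ Q Q ⇒ Q x ⇒ y x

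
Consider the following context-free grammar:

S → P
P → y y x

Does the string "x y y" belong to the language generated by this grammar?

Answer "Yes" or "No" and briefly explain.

No - no valid derivation exists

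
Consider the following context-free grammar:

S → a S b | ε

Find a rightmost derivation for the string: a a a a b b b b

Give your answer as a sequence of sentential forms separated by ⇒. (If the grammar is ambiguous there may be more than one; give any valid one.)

S ⇒ a S b ⇒ a a S b b ⇒ a a a S b b b ⇒ a a a a S b b b b ⇒ a a a a b b b b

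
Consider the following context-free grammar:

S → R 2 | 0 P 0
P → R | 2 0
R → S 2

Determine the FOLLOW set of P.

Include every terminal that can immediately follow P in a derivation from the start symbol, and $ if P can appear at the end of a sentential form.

We compute FOLLOW(P) using the standard algorithm.
FOLLOW(S) starts with {$}.
FIRST(P) = {0, 2}
FIRST(R) = {0}
FIRST(S) = {0}
FOLLOW(P) = {0}
FOLLOW(R) = {0, 2}
FOLLOW(S) = {$, 2}
Therefore, FOLLOW(P) = {0}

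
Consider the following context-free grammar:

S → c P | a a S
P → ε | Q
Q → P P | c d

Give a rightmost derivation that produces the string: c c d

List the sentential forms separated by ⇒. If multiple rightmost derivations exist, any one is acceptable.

S ⇒ c P ⇒ c Q ⇒ c c d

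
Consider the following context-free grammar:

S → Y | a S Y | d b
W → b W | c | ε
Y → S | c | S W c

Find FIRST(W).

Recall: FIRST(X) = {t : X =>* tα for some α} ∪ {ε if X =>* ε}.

We compute FIRST(W) using the standard algorithm.
FIRST(S) = {a, c, d}
FIRST(W) = {b, c, ε}
FIRST(Y) = {a, c, d}
Therefore, FIRST(W) = {b, c, ε}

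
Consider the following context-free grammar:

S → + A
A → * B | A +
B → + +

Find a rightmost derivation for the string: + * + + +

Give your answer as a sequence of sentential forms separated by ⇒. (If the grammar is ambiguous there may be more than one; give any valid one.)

S ⇒ + A ⇒ + A + ⇒ + * B + ⇒ + * + + +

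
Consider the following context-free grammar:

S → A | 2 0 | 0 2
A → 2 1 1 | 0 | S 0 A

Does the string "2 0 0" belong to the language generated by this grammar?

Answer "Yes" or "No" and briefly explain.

No - no valid derivation exists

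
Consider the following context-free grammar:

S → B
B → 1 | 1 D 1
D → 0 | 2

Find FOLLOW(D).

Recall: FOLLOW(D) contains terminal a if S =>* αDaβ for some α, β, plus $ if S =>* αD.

We compute FOLLOW(D) using the standard algorithm.
FOLLOW(S) starts with {$}.
FIRST(B) = {1}
FIRST(D) = {0, 2}
FIRST(S) = {1}
FOLLOW(B) = {$}
FOLLOW(D) = {1}
FOLLOW(S) = {$}
Therefore, FOLLOW(D) = {1}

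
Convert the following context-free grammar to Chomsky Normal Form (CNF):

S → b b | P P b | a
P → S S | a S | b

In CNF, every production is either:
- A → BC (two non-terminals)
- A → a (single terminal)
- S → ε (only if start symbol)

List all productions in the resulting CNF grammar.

TB → b; S → a; TA → a; P → b; S → TB TB; S → P X0; X0 → P TB; P → S S; P → TA S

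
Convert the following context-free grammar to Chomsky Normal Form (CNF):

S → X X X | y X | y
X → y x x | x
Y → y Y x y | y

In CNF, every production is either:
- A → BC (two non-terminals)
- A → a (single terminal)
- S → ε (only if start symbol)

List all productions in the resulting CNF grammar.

TY → y; S → y; TX → x; X → x; Y → y; S → X X0; X0 → X X; S → TY X; X → TY X1; X1 → TX TX; Y → TY X2; X2 → Y X3; X3 → TX TY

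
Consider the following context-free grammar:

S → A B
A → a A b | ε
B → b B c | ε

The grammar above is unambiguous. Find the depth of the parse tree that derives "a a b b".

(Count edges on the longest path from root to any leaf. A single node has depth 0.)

4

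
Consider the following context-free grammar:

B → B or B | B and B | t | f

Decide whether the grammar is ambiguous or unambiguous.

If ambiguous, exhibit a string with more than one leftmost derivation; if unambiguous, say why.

Ambiguous - the string 'f or f or t or t or t' has two distinct leftmost derivations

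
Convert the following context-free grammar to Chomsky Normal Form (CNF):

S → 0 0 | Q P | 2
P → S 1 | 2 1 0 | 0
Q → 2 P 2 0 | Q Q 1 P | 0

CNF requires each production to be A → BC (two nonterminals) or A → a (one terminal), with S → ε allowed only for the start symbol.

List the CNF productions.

T0 → 0; S → 2; T1 → 1; T2 → 2; P → 0; Q → 0; S → T0 T0; S → Q P; P → S T1; P → T2 X0; X0 → T1 T0; Q → T2 X1; X1 → P X2; X2 → T2 T0; Q → Q X3; X3 → Q X4; X4 → T1 P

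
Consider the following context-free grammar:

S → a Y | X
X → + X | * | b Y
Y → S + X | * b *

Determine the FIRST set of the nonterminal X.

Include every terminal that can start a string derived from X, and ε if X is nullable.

We compute FIRST(X) using the standard algorithm.
FIRST(S) = {*, +, a, b}
FIRST(X) = {*, +, b}
FIRST(Y) = {*, +, a, b}
Therefore, FIRST(X) = {*, +, b}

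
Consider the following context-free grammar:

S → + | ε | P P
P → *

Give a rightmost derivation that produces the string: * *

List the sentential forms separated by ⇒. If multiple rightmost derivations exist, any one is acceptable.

S ⇒ P P ⇒ P * ⇒ * *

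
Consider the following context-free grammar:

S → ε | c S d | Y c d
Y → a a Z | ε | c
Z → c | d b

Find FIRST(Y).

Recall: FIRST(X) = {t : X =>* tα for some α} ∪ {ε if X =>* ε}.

We compute FIRST(Y) using the standard algorithm.
FIRST(S) = {a, c, ε}
FIRST(Y) = {a, c, ε}
FIRST(Z) = {c, d}
Therefore, FIRST(Y) = {a, c, ε}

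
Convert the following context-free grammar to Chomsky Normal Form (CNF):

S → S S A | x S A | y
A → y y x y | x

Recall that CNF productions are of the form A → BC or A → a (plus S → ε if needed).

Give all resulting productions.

TX → x; S → y; TY → y; A → x; S → S X0; X0 → S A; S → TX X1; X1 → S A; A → TY X2; X2 → TY X3; X3 → TX TY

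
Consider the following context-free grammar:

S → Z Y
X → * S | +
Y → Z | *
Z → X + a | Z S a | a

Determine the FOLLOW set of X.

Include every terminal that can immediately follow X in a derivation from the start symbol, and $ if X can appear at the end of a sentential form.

We compute FOLLOW(X) using the standard algorithm.
FOLLOW(S) starts with {$}.
FIRST(S) = {*, +, a}
FIRST(X) = {*, +}
FIRST(Y) = {*, +, a}
FIRST(Z) = {*, +, a}
FOLLOW(S) = {$, +, a}
FOLLOW(X) = {+}
FOLLOW(Y) = {$, +, a}
FOLLOW(Z) = {$, *, +, a}
Therefore, FOLLOW(X) = {+}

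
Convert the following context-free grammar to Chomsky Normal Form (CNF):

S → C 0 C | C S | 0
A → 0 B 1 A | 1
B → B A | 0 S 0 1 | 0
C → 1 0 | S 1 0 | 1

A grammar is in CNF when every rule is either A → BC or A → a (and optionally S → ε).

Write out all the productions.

T0 → 0; S → 0; T1 → 1; A → 1; B → 0; C → 1; S → C X0; X0 → T0 C; S → C S; A → T0 X1; X1 → B X2; X2 → T1 A; B → B A; B → T0 X3; X3 → S X4; X4 → T0 T1; C → T1 T0; C → S X5; X5 → T1 T0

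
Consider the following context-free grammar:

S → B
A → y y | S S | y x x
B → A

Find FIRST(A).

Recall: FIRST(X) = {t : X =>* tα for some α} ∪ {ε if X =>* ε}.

We compute FIRST(A) using the standard algorithm.
FIRST(A) = {y}
FIRST(B) = {y}
FIRST(S) = {y}
Therefore, FIRST(A) = {y}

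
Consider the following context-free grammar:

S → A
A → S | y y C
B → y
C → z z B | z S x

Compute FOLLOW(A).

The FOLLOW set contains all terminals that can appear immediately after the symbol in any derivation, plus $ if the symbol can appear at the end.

We compute FOLLOW(A) using the standard algorithm.
FOLLOW(S) starts with {$}.
FIRST(A) = {y}
FIRST(B) = {y}
FIRST(C) = {z}
FIRST(S) = {y}
FOLLOW(A) = {$, x}
FOLLOW(B) = {$, x}
FOLLOW(C) = {$, x}
FOLLOW(S) = {$, x}
Therefore, FOLLOW(A) = {$, x}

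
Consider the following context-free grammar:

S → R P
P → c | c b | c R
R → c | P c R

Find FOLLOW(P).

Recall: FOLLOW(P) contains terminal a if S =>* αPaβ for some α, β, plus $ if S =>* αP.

We compute FOLLOW(P) using the standard algorithm.
FOLLOW(S) starts with {$}.
FIRST(P) = {c}
FIRST(R) = {c}
FIRST(S) = {c}
FOLLOW(P) = {$, c}
FOLLOW(R) = {$, c}
FOLLOW(S) = {$}
Therefore, FOLLOW(P) = {$, c}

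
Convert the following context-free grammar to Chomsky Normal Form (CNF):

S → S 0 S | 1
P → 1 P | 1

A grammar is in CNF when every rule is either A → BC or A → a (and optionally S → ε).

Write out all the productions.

T0 → 0; S → 1; T1 → 1; P → 1; S → S X0; X0 → T0 S; P → T1 P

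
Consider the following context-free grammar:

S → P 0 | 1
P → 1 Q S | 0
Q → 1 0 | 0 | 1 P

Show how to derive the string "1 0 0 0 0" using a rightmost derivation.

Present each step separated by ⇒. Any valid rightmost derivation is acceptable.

S ⇒ P 0 ⇒ 1 Q S 0 ⇒ 1 Q P 0 0 ⇒ 1 Q 0 0 0 ⇒ 1 0 0 0 0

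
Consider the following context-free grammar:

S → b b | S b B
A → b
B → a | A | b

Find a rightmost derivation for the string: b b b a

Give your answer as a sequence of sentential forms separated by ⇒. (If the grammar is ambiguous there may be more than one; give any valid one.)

S ⇒ S b B ⇒ S b a ⇒ b b b a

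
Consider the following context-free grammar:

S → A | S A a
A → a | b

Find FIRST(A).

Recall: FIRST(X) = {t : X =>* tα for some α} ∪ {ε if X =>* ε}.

We compute FIRST(A) using the standard algorithm.
FIRST(A) = {a, b}
FIRST(S) = {a, b}
Therefore, FIRST(A) = {a, b}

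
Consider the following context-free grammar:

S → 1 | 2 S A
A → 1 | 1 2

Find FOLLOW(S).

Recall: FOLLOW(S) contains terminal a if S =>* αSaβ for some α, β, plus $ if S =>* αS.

We compute FOLLOW(S) using the standard algorithm.
FOLLOW(S) starts with {$}.
FIRST(A) = {1}
FIRST(S) = {1, 2}
FOLLOW(A) = {$, 1}
FOLLOW(S) = {$, 1}
Therefore, FOLLOW(S) = {$, 1}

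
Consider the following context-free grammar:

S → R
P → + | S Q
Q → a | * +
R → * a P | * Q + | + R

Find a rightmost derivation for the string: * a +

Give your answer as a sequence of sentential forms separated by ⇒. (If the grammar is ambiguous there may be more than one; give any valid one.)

S ⇒ R ⇒ * a P ⇒ * a +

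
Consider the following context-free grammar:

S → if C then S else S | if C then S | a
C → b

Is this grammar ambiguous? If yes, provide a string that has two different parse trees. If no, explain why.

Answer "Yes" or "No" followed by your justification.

Yes - the string 'if b then if b then if b then a else a else a' has two distinct leftmost derivations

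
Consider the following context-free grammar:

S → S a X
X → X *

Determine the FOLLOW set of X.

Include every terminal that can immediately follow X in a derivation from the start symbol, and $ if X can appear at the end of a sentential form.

We compute FOLLOW(X) using the standard algorithm.
FOLLOW(S) starts with {$}.
FIRST(S) = {}
FIRST(X) = {}
FOLLOW(S) = {$, a}
FOLLOW(X) = {$, *, a}
Therefore, FOLLOW(X) = {$, *, a}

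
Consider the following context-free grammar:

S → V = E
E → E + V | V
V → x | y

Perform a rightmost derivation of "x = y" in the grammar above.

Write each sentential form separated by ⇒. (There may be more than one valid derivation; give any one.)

S ⇒ V = E ⇒ V = V ⇒ V = y ⇒ x = y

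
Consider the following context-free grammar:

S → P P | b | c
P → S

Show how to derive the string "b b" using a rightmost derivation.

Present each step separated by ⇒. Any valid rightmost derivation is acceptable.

S ⇒ P P ⇒ P S ⇒ P b ⇒ S b ⇒ b b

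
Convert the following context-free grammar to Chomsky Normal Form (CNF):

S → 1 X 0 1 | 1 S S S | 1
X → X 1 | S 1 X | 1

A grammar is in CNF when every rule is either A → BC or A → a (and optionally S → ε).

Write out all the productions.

T1 → 1; T0 → 0; S → 1; X → 1; S → T1 X0; X0 → X X1; X1 → T0 T1; S → T1 X2; X2 → S X3; X3 → S S; X → X T1; X → S X4; X4 → T1 X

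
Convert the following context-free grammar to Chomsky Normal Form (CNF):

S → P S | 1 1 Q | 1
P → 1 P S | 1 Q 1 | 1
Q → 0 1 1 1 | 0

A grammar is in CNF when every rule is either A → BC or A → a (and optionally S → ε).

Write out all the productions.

T1 → 1; S → 1; P → 1; T0 → 0; Q → 0; S → P S; S → T1 X0; X0 → T1 Q; P → T1 X1; X1 → P S; P → T1 X2; X2 → Q T1; Q → T0 X3; X3 → T1 X4; X4 → T1 T1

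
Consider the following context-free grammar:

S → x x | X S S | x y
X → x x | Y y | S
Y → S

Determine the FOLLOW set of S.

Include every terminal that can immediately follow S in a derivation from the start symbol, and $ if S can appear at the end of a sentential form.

We compute FOLLOW(S) using the standard algorithm.
FOLLOW(S) starts with {$}.
FIRST(S) = {x}
FIRST(X) = {x}
FIRST(Y) = {x}
FOLLOW(S) = {$, x, y}
FOLLOW(X) = {x}
FOLLOW(Y) = {y}
Therefore, FOLLOW(S) = {$, x, y}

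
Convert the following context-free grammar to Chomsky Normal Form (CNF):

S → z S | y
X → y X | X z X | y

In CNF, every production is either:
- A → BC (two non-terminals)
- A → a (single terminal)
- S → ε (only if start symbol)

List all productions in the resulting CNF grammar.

TZ → z; S → y; TY → y; X → y; S → TZ S; X → TY X; X → X X0; X0 → TZ X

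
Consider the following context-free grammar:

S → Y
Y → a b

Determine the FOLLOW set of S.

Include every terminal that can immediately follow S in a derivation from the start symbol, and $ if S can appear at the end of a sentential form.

We compute FOLLOW(S) using the standard algorithm.
FOLLOW(S) starts with {$}.
FIRST(S) = {a}
FIRST(Y) = {a}
FOLLOW(S) = {$}
FOLLOW(Y) = {$}
Therefore, FOLLOW(S) = {$}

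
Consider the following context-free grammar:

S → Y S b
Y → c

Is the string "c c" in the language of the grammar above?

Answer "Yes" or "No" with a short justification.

No - no valid derivation exists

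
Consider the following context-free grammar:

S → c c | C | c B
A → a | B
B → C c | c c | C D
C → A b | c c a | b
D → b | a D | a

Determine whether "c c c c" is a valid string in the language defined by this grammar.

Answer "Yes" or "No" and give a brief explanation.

No - no valid derivation exists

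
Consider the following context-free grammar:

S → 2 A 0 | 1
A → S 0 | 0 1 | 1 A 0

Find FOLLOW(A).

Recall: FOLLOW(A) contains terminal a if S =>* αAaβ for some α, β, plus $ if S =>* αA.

We compute FOLLOW(A) using the standard algorithm.
FOLLOW(S) starts with {$}.
FIRST(A) = {0, 1, 2}
FIRST(S) = {1, 2}
FOLLOW(A) = {0}
FOLLOW(S) = {$, 0}
Therefore, FOLLOW(A) = {0}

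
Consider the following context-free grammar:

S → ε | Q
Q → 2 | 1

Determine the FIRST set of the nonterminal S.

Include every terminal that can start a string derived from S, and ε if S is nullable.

We compute FIRST(S) using the standard algorithm.
FIRST(Q) = {1, 2}
FIRST(S) = {1, 2, ε}
Therefore, FIRST(S) = {1, 2, ε}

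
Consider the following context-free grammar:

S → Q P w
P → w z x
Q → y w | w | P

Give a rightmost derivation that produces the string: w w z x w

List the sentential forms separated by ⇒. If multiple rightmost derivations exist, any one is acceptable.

S ⇒ Q P w ⇒ Q w z x w ⇒ w w z x w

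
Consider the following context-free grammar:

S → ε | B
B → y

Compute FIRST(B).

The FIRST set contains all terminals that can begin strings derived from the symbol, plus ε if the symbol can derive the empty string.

We compute FIRST(B) using the standard algorithm.
FIRST(B) = {y}
FIRST(S) = {y, ε}
Therefore, FIRST(B) = {y}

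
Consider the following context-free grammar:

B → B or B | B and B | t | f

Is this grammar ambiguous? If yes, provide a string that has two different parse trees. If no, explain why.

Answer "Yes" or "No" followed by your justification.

Yes - the string 'f and t or t and t or f' has two distinct leftmost derivations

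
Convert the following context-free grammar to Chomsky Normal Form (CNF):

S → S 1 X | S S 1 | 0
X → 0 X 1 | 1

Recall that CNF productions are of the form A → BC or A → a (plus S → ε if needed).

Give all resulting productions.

T1 → 1; S → 0; T0 → 0; X → 1; S → S X0; X0 → T1 X; S → S X1; X1 → S T1; X → T0 X2; X2 → X T1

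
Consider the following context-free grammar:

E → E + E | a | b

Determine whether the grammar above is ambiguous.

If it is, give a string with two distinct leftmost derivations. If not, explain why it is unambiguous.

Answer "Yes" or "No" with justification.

Yes - the string 'a + b + b + b' has two distinct leftmost derivations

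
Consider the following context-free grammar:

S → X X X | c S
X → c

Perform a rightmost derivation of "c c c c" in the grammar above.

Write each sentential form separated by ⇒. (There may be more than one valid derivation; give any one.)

S ⇒ c S ⇒ c X X X ⇒ c X X c ⇒ c X c c ⇒ c c c c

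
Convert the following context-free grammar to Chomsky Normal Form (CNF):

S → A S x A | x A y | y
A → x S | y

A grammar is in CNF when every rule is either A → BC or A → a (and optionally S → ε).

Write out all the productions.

TX → x; TY → y; S → y; A → y; S → A X0; X0 → S X1; X1 → TX A; S → TX X2; X2 → A TY; A → TX S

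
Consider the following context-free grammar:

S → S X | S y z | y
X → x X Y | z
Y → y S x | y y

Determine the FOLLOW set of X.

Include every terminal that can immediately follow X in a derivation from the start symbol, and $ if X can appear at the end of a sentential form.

We compute FOLLOW(X) using the standard algorithm.
FOLLOW(S) starts with {$}.
FIRST(S) = {y}
FIRST(X) = {x, z}
FIRST(Y) = {y}
FOLLOW(S) = {$, x, y, z}
FOLLOW(X) = {$, x, y, z}
FOLLOW(Y) = {$, x, y, z}
Therefore, FOLLOW(X) = {$, x, y, z}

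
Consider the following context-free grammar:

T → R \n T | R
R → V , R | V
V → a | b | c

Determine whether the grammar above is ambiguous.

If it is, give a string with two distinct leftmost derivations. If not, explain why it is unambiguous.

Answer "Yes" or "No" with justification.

No - the grammar is unambiguous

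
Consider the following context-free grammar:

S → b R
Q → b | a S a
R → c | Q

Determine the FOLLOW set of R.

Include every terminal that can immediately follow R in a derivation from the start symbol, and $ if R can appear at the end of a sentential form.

We compute FOLLOW(R) using the standard algorithm.
FOLLOW(S) starts with {$}.
FIRST(Q) = {a, b}
FIRST(R) = {a, b, c}
FIRST(S) = {b}
FOLLOW(Q) = {$, a}
FOLLOW(R) = {$, a}
FOLLOW(S) = {$, a}
Therefore, FOLLOW(R) = {$, a}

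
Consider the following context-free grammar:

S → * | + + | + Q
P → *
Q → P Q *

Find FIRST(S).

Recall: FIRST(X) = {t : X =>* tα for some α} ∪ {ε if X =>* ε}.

We compute FIRST(S) using the standard algorithm.
FIRST(P) = {*}
FIRST(Q) = {*}
FIRST(S) = {*, +}
Therefore, FIRST(S) = {*, +}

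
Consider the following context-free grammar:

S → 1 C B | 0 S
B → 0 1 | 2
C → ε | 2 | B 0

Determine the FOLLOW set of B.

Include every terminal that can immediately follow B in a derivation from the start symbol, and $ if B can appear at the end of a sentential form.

We compute FOLLOW(B) using the standard algorithm.
FOLLOW(S) starts with {$}.
FIRST(B) = {0, 2}
FIRST(C) = {0, 2, ε}
FIRST(S) = {0, 1}
FOLLOW(B) = {$, 0}
FOLLOW(C) = {0, 2}
FOLLOW(S) = {$}
Therefore, FOLLOW(B) = {$, 0}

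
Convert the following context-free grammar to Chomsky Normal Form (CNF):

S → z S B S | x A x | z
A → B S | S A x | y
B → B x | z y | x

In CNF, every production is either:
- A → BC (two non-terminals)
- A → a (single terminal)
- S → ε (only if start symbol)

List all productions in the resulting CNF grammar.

TZ → z; TX → x; S → z; A → y; TY → y; B → x; S → TZ X0; X0 → S X1; X1 → B S; S → TX X2; X2 → A TX; A → B S; A → S X3; X3 → A TX; B → B TX; B → TZ TY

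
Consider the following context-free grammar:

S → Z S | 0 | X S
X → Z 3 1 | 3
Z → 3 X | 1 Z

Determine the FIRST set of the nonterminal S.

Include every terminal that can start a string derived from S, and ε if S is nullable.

We compute FIRST(S) using the standard algorithm.
FIRST(S) = {0, 1, 3}
FIRST(X) = {1, 3}
FIRST(Z) = {1, 3}
Therefore, FIRST(S) = {0, 1, 3}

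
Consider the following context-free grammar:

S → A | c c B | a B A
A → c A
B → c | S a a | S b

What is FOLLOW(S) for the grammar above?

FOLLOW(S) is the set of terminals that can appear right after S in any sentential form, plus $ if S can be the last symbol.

We compute FOLLOW(S) using the standard algorithm.
FOLLOW(S) starts with {$}.
FIRST(A) = {c}
FIRST(B) = {a, c}
FIRST(S) = {a, c}
FOLLOW(A) = {$, a, b}
FOLLOW(B) = {$, a, b, c}
FOLLOW(S) = {$, a, b}
Therefore, FOLLOW(S) = {$, a, b}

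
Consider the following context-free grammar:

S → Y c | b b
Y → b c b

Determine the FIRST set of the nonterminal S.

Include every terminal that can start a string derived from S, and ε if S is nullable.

We compute FIRST(S) using the standard algorithm.
FIRST(S) = {b}
FIRST(Y) = {b}
Therefore, FIRST(S) = {b}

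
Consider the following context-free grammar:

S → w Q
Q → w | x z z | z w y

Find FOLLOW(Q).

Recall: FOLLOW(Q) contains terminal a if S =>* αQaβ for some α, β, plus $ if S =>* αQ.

We compute FOLLOW(Q) using the standard algorithm.
FOLLOW(S) starts with {$}.
FIRST(Q) = {w, x, z}
FIRST(S) = {w}
FOLLOW(Q) = {$}
FOLLOW(S) = {$}
Therefore, FOLLOW(Q) = {$}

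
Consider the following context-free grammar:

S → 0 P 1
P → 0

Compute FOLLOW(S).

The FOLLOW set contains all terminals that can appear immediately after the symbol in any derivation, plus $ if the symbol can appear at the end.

We compute FOLLOW(S) using the standard algorithm.
FOLLOW(S) starts with {$}.
FIRST(P) = {0}
FIRST(S) = {0}
FOLLOW(P) = {1}
FOLLOW(S) = {$}
Therefore, FOLLOW(S) = {$}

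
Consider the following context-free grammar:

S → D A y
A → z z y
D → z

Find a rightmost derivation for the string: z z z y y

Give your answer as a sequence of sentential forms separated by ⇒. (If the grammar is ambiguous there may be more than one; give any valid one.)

S ⇒ D A y ⇒ D z z y y ⇒ z z z y y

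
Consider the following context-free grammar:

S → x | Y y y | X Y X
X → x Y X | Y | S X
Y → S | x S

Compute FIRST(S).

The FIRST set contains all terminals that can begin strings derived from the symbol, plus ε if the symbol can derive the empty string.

We compute FIRST(S) using the standard algorithm.
FIRST(S) = {x}
FIRST(X) = {x}
FIRST(Y) = {x}
Therefore, FIRST(S) = {x}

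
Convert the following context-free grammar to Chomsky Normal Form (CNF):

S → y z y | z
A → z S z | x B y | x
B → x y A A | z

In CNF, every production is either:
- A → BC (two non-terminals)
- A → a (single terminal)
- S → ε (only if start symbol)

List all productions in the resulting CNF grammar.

TY → y; TZ → z; S → z; TX → x; A → x; B → z; S → TY X0; X0 → TZ TY; A → TZ X1; X1 → S TZ; A → TX X2; X2 → B TY; B → TX X3; X3 → TY X4; X4 → A A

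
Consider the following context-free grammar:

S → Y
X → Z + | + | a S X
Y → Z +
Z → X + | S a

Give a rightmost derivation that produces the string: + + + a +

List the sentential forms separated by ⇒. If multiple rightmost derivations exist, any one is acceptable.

S ⇒ Y ⇒ Z + ⇒ S a + ⇒ Y a + ⇒ Z + a + ⇒ X + + a + ⇒ + + + a +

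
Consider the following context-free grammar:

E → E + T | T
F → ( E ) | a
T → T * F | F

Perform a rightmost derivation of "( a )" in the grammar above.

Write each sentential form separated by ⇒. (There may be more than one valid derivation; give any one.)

E ⇒ T ⇒ F ⇒ ( E ) ⇒ ( T ) ⇒ ( F ) ⇒ ( a )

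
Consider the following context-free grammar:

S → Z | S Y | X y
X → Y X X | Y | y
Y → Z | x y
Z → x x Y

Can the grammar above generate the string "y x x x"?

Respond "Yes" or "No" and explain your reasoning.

No - no valid derivation exists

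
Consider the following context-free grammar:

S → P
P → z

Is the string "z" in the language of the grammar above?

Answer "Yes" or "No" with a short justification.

Yes - a valid derivation exists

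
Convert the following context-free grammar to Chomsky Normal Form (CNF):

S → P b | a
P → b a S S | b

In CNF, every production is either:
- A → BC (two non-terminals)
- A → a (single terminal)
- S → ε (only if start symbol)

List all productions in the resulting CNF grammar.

TB → b; S → a; TA → a; P → b; S → P TB; P → TB X0; X0 → TA X1; X1 → S S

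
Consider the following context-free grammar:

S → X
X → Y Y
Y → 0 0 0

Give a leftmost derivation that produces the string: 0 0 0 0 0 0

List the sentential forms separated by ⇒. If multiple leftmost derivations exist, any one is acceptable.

S ⇒ X ⇒ Y Y ⇒ 0 0 0 Y ⇒ 0 0 0 0 0 0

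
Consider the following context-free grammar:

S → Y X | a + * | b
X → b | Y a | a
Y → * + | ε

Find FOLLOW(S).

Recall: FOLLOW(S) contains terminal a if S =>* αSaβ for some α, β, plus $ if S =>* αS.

We compute FOLLOW(S) using the standard algorithm.
FOLLOW(S) starts with {$}.
FIRST(S) = {*, a, b}
FIRST(X) = {*, a, b}
FIRST(Y) = {*, ε}
FOLLOW(S) = {$}
FOLLOW(X) = {$}
FOLLOW(Y) = {*, a, b}
Therefore, FOLLOW(S) = {$}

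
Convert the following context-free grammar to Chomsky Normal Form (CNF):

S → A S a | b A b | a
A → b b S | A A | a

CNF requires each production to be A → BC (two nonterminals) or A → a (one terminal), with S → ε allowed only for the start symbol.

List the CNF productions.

TA → a; TB → b; S → a; A → a; S → A X0; X0 → S TA; S → TB X1; X1 → A TB; A → TB X2; X2 → TB S; A → A A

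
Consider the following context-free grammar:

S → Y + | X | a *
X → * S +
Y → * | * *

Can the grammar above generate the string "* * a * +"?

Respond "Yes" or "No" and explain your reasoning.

No - no valid derivation exists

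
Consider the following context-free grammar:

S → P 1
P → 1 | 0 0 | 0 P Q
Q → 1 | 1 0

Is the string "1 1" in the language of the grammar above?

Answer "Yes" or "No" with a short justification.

Yes - a valid derivation exists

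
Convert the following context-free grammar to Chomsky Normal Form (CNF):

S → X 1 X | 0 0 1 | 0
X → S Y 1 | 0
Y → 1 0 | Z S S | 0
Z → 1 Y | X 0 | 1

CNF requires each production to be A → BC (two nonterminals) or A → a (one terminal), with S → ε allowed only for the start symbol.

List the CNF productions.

T1 → 1; T0 → 0; S → 0; X → 0; Y → 0; Z → 1; S → X X0; X0 → T1 X; S → T0 X1; X1 → T0 T1; X → S X2; X2 → Y T1; Y → T1 T0; Y → Z X3; X3 → S S; Z → T1 Y; Z → X T0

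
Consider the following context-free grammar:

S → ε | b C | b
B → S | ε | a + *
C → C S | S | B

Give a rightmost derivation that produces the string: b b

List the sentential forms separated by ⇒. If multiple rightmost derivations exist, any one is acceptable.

S ⇒ b C ⇒ b S ⇒ b b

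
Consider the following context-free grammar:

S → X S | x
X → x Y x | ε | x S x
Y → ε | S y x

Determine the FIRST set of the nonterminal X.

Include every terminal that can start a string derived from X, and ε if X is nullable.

We compute FIRST(X) using the standard algorithm.
FIRST(S) = {x}
FIRST(X) = {x, ε}
FIRST(Y) = {x, ε}
Therefore, FIRST(X) = {x, ε}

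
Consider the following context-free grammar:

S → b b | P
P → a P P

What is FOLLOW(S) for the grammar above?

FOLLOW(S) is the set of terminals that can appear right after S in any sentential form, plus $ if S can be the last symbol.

We compute FOLLOW(S) using the standard algorithm.
FOLLOW(S) starts with {$}.
FIRST(P) = {a}
FIRST(S) = {a, b}
FOLLOW(P) = {$, a}
FOLLOW(S) = {$}
Therefore, FOLLOW(S) = {$}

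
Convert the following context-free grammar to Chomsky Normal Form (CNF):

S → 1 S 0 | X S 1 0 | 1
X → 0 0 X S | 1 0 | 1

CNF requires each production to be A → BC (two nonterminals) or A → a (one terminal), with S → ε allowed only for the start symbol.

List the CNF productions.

T1 → 1; T0 → 0; S → 1; X → 1; S → T1 X0; X0 → S T0; S → X X1; X1 → S X2; X2 → T1 T0; X → T0 X3; X3 → T0 X4; X4 → X S; X → T1 T0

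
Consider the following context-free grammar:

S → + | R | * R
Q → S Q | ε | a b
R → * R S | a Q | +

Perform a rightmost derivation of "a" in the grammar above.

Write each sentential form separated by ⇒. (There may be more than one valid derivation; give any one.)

S ⇒ R ⇒ a Q ⇒ a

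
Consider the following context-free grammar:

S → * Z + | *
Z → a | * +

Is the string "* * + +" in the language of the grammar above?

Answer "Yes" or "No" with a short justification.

Yes - a valid derivation exists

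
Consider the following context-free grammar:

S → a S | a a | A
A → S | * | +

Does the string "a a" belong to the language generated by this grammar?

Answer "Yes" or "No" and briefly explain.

Yes - a valid derivation exists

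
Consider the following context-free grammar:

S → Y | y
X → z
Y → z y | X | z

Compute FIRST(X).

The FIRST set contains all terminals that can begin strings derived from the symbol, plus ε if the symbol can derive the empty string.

We compute FIRST(X) using the standard algorithm.
FIRST(S) = {y, z}
FIRST(X) = {z}
FIRST(Y) = {z}
Therefore, FIRST(X) = {z}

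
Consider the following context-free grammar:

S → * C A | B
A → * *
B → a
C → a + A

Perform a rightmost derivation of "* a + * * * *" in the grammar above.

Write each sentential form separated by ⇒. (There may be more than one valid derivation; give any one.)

S ⇒ * C A ⇒ * C * * ⇒ * a + A * * ⇒ * a + * * * *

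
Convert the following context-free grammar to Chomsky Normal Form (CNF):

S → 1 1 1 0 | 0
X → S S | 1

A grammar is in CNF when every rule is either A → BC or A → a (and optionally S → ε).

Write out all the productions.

T1 → 1; T0 → 0; S → 0; X → 1; S → T1 X0; X0 → T1 X1; X1 → T1 T0; X → S S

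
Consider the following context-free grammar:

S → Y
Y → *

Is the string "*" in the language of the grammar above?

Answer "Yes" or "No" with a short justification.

Yes - a valid derivation exists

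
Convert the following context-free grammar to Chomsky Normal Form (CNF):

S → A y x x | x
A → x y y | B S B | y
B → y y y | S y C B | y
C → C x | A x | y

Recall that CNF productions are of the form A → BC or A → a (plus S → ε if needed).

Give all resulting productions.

TY → y; TX → x; S → x; A → y; B → y; C → y; S → A X0; X0 → TY X1; X1 → TX TX; A → TX X2; X2 → TY TY; A → B X3; X3 → S B; B → TY X4; X4 → TY TY; B → S X5; X5 → TY X6; X6 → C B; C → C TX; C → A TX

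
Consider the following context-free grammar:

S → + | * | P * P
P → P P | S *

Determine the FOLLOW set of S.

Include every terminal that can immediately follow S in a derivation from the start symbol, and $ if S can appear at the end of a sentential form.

We compute FOLLOW(S) using the standard algorithm.
FOLLOW(S) starts with {$}.
FIRST(P) = {*, +}
FIRST(S) = {*, +}
FOLLOW(P) = {$, *, +}
FOLLOW(S) = {$, *}
Therefore, FOLLOW(S) = {$, *}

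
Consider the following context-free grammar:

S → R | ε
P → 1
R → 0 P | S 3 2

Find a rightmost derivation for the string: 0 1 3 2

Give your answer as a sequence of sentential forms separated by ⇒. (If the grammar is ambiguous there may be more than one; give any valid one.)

S ⇒ R ⇒ S 3 2 ⇒ R 3 2 ⇒ 0 P 3 2 ⇒ 0 1 3 2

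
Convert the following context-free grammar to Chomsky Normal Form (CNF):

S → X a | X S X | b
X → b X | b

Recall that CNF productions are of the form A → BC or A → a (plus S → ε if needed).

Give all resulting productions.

TA → a; S → b; TB → b; X → b; S → X TA; S → X X0; X0 → S X; X → TB X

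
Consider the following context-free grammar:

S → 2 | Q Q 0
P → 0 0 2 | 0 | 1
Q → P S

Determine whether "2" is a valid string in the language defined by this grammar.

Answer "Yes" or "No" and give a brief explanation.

Yes - a valid derivation exists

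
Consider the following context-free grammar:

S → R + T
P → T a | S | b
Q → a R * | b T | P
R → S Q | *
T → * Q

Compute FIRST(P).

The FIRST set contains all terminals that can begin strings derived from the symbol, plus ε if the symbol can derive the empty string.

We compute FIRST(P) using the standard algorithm.
FIRST(P) = {*, b}
FIRST(Q) = {*, a, b}
FIRST(R) = {*}
FIRST(S) = {*}
FIRST(T) = {*}
Therefore, FIRST(P) = {*, b}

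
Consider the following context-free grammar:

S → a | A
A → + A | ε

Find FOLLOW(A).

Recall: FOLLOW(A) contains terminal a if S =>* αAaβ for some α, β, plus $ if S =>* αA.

We compute FOLLOW(A) using the standard algorithm.
FOLLOW(S) starts with {$}.
FIRST(A) = {+, ε}
FIRST(S) = {+, a, ε}
FOLLOW(A) = {$}
FOLLOW(S) = {$}
Therefore, FOLLOW(A) = {$}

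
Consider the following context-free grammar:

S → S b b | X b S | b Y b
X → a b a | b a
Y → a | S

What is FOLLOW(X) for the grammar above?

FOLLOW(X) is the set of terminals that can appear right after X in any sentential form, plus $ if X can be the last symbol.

We compute FOLLOW(X) using the standard algorithm.
FOLLOW(S) starts with {$}.
FIRST(S) = {a, b}
FIRST(X) = {a, b}
FIRST(Y) = {a, b}
FOLLOW(S) = {$, b}
FOLLOW(X) = {b}
FOLLOW(Y) = {b}
Therefore, FOLLOW(X) = {b}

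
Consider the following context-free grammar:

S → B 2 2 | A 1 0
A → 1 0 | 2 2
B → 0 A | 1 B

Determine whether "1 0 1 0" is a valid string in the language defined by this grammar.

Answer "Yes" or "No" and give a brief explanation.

Yes - a valid derivation exists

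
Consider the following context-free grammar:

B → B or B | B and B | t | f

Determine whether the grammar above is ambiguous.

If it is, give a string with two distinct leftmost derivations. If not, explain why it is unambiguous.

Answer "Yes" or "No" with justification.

Yes - the string 'f or t and f and t' has two distinct leftmost derivations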